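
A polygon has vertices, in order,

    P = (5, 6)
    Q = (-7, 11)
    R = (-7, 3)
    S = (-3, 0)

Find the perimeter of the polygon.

36

|PQ| = √((-12)² + (5)²) = √169 = 13
|QR| = √((0)² + (-8)²) = √64 = 8
|RS| = √((4)² + (-3)²) = √25 = 5
|SP| = √((8)² + (6)²) = √100 = 10
Perimeter = 13 + 8 + 5 + 10 = 36.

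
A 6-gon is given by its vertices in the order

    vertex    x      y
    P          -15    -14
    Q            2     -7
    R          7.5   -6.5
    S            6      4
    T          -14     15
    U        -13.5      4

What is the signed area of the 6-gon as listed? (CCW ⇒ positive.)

Apply the surveyor's formula: 2A = Σ (x_i·y_{i+1} − x_{i+1}·y_i), indices taken mod 6.
Σ = (133) + (39.5) + (69) + (146) + (146.5) + (249) = 783
Signed area = Σ/2 = 391.5 (positive ⇒ counter-clockwise traversal).

391.5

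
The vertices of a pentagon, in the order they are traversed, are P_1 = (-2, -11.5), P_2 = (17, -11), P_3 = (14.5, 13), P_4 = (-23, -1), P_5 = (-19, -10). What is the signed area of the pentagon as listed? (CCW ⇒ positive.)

646

Apply the surveyor's formula: 2A = Σ (x_i·y_{i+1} − x_{i+1}·y_i), indices taken mod 5.
Σ = (217.5) + (380.5) + (284.5) + (211) + (198.5) = 1292
Signed area = Σ/2 = 646 (positive ⇒ counter-clockwise traversal).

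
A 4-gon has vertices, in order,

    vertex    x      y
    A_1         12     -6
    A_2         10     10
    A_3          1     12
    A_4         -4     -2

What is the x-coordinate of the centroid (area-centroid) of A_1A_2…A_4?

Apply the surveyor's formula. First the cross-terms c_i = x_i·y_{i+1} − x_{i+1}·y_i:
  180, 110, 46, 48  ⇒  2A = 384, A = 192.
Then Σ (x_i + x_{i+1})·c_i = 5416, so x̄ = 5416 / (6·192) = 677/144.

677/144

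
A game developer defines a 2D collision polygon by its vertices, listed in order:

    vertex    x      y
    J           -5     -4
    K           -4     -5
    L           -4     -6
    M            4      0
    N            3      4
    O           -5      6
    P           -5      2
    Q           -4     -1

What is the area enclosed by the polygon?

67.5

J→K: (-5)(-5) − (-4)(-4) = 9
K→L: (-4)(-6) − (-4)(-5) = 4
L→M: (-4)(0) − (4)(-6) = 24
M→N: (4)(4) − (3)(0) = 16
N→O: (3)(6) − (-5)(4) = 38
O→P: (-5)(2) − (-5)(6) = 20
P→Q: (-5)(-1) − (-4)(2) = 13
Q→J: (-4)(-4) − (-5)(-1) = 11
Σ = 135
Area = |Σ|/2 = 67.5.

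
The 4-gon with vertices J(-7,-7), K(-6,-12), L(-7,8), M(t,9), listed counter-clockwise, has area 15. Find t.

Write out the shoelace sum; only the two edges meeting at M involve t:
2·Area = [((-7)·9 − t·8) + (t·(-7) − (-7)·9)] + -90
       = -15·t + -90 = 30
⇒ t = -8.

-8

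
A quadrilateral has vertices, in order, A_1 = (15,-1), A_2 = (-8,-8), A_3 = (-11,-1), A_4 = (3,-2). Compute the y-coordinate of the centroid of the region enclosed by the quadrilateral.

Apply the shoelace (surveyor's) formula. First the cross-terms c_i = x_i·y_{i+1} − x_{i+1}·y_i:
  -128, -80, 25, 27  ⇒  2A = -156, A = -78.
Then Σ (y_i + y_{i+1})·c_i = 1716, so ȳ = 1716 / (6·(-78)) = -11/3.

-11/3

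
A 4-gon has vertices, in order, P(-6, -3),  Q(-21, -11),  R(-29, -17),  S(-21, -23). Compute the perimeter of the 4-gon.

|PQ| = √((-15)² + (-8)²) = √289 = 17
|QR| = √((-8)² + (-6)²) = √100 = 10
|RS| = √((8)² + (-6)²) = √100 = 10
|SP| = √((15)² + (20)²) = √625 = 25
Perimeter = 17 + 10 + 10 + 25 = 62.

62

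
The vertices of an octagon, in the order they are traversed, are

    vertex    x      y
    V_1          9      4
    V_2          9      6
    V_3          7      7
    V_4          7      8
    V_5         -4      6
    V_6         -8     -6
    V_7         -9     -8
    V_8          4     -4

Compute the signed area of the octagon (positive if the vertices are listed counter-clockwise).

161

Σ = (18) + (21) + (7) + (74) + (72) + (10) + (68) + (52) = 322
Signed area = Σ/2 = 161 (positive ⇒ counter-clockwise traversal).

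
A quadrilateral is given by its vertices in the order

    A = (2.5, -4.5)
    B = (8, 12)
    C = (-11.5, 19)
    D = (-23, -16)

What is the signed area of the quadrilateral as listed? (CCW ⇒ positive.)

560.25

Apply Gauss's area formula: 2A = Σ (x_i·y_{i+1} − x_{i+1}·y_i), indices taken mod 4.
Cross-terms: 66, 290, 621, 143.5  ⇒  Σ = 1120.5
Signed area = Σ/2 = 560.25 (positive ⇒ counter-clockwise traversal).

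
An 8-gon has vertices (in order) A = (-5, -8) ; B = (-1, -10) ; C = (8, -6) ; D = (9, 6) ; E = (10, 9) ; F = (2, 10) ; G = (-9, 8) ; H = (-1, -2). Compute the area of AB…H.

231.5

Apply Gauss's area formula: 2A = Σ (x_i·y_{i+1} − x_{i+1}·y_i), indices taken mod 8.
A→B: (-5)(-10) − (-1)(-8) = 42
B→C: (-1)(-6) − (8)(-10) = 86
C→D: (8)(6) − (9)(-6) = 102
D→E: (9)(9) − (10)(6) = 21
E→F: (10)(10) − (2)(9) = 82
F→G: (2)(8) − (-9)(10) = 106
G→H: (-9)(-2) − (-1)(8) = 26
H→A: (-1)(-8) − (-5)(-2) = -2
Σ = 463
Area = |Σ|/2 = 231.5.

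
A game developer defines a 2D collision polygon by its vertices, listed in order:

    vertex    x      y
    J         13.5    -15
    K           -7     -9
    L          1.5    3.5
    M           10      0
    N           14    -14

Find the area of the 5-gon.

216.75

Σ = (-226.5) + (-11) + (-35) + (-140) + (-21) = -433.5
Area = |Σ|/2 = 216.75.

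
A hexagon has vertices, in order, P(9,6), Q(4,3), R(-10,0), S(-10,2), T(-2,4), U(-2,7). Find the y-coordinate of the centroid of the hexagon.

Apply the surveyor's formula. First the cross-terms c_i = x_i·y_{i+1} − x_{i+1}·y_i:
  3, 30, -20, -36, -6, -75  ⇒  2A = -104, A = -52.
Then Σ (y_i + y_{i+1})·c_i = -1180, so ȳ = -1180 / (6·(-52)) = 295/78.

295/78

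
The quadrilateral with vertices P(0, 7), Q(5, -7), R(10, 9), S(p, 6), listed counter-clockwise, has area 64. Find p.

Write out the shoelace sum; only the two edges meeting at S involve p:
2·Area = [(10·6 − p·9) + (p·7 − 0·6)] + 80
       = -2·p + 140 = 128
⇒ p = 6.

6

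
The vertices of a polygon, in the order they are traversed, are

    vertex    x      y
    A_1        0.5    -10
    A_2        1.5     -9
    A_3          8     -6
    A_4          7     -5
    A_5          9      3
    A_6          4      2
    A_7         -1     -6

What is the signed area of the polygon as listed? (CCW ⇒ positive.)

Apply the shoelace formula: 2A = Σ (x_i·y_{i+1} − x_{i+1}·y_i), indices taken mod 7.
Σ = (10.5) + (63) + (2) + (66) + (6) + (-22) + (13) = 138.5
Signed area = Σ/2 = 69.25 (positive ⇒ counter-clockwise traversal).

69.25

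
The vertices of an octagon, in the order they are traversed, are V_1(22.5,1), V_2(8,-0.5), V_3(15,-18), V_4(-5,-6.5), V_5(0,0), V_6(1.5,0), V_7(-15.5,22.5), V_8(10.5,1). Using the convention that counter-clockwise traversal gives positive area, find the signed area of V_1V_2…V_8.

Apply the shoelace formula: 2A = Σ (x_i·y_{i+1} − x_{i+1}·y_i), indices taken mod 8.
Σ = (-19.25) + (-136.5) + (-187.5) + (0) + (0) + (33.75) + (-251.75) + (-12) = -573.25
Signed area = Σ/2 = -286.625 (negative ⇒ clockwise traversal).

-286.625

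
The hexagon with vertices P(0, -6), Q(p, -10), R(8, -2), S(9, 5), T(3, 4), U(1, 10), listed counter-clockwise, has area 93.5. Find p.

2

The doubled signed area Σ (x_i y_{i+1} − x_{i+1} y_i) is linear in p.
With p=0 it equals 179; the coefficient of p is 4 (from the two edges through Q).
So 4·p + 179 = 2·93.5 = 187 ⇒ p = 2.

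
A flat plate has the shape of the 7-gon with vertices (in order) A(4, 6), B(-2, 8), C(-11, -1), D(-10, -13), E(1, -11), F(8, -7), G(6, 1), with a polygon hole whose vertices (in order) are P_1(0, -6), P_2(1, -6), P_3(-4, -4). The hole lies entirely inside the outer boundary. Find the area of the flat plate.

275.5

Outer boundary:
Apply the surveyor's formula: 2A = Σ (x_i·y_{i+1} − x_{i+1}·y_i), indices taken mod 7.
Cross-terms: 44, 90, 133, 123, 81, 50, 32  ⇒  Σ = 553
Area = |Σ|/2 = 276.5.
Hole:
Apply the shoelace formula: 2A = Σ (x_i·y_{i+1} − x_{i+1}·y_i), indices taken mod 3.
Cross-terms: 6, -28, 24  ⇒  Σ = 2
Area = |Σ|/2 = 1.
Net area = 276.5 − 1 = 275.5.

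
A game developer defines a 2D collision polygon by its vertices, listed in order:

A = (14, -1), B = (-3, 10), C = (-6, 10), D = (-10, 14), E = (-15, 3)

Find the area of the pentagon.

168

Σ = (137) + (30) + (16) + (180) + (-27) = 336
Area = |Σ|/2 = 168.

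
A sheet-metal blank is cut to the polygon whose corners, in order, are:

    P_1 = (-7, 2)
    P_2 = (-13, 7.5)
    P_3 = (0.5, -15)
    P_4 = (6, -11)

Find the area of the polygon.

92.125

Σ = (-26.5) + (191.25) + (84.5) + (-65) = 184.25
Area = |Σ|/2 = 92.125.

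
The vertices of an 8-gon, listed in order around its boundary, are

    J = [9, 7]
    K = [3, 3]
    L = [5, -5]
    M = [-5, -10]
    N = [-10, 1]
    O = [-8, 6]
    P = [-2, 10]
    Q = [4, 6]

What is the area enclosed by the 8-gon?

201

Apply the surveyor's formula: 2A = Σ (x_i·y_{i+1} − x_{i+1}·y_i), indices taken mod 8.
Σ = (6) + (-30) + (-75) + (-105) + (-52) + (-68) + (-52) + (-26) = -402
Area = |Σ|/2 = 201.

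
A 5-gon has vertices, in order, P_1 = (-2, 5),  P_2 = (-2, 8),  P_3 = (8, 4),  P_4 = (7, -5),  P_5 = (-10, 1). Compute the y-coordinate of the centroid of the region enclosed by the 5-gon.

110/79

Apply the shoelace formula. First the cross-terms c_i = x_i·y_{i+1} − x_{i+1}·y_i:
  -6, -72, -68, -43, -48  ⇒  2A = -237, A = -118.5.
Then Σ (y_i + y_{i+1})·c_i = -990, so ȳ = -990 / (6·(-118.5)) = 110/79.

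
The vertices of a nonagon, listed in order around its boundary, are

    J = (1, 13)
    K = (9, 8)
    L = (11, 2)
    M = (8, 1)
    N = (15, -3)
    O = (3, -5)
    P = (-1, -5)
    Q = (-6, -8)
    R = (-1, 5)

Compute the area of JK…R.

Apply the shoelace (surveyor's) formula: 2A = Σ (x_i·y_{i+1} − x_{i+1}·y_i), indices taken mod 9.
Σ = (-109) + (-70) + (-5) + (-39) + (-66) + (-20) + (-22) + (-38) + (-18) = -387
Area = |Σ|/2 = 193.5.

193.5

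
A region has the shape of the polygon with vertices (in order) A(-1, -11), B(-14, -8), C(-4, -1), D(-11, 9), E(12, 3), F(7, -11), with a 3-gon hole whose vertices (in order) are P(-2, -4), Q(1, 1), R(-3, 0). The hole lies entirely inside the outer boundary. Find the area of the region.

288

Outer boundary:
Cross-terms: -146, -18, -47, -141, -153, -88  ⇒  Σ = -593
Area = |Σ|/2 = 296.5.
Hole:
Σ = (2) + (3) + (12) = 17
Area = |Σ|/2 = 8.5.
Net area = 296.5 − 8.5 = 288.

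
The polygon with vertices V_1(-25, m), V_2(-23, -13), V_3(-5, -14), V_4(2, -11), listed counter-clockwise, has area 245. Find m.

4

Write out the shoelace sum; only the two edges meeting at V_1 involve m:
2·Area = [(2·m − (-25)·(-11)) + ((-25)·(-13) − (-23)·m)] + 340
       = 25·m + 390 = 490
⇒ m = 4.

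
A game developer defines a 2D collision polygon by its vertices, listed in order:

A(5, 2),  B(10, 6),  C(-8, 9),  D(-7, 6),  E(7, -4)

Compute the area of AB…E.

Apply Gauss's area formula: 2A = Σ (x_i·y_{i+1} − x_{i+1}·y_i), indices taken mod 5.
Σ = (10) + (138) + (15) + (-14) + (34) = 183
Area = |Σ|/2 = 91.5.

91.5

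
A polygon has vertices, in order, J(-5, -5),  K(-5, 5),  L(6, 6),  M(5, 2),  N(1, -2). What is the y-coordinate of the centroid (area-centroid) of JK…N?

233/155

Apply the shoelace (surveyor's) formula. First the cross-terms c_i = x_i·y_{i+1} − x_{i+1}·y_i:
  -50, -60, -18, -12, -15  ⇒  2A = -155, A = -77.5.
Then Σ (y_i + y_{i+1})·c_i = -699, so ȳ = -699 / (6·(-77.5)) = 233/155.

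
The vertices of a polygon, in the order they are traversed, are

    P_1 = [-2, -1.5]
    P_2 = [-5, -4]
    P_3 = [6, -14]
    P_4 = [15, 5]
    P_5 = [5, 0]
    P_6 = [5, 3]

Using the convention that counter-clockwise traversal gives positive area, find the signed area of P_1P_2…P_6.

Apply the shoelace formula: 2A = Σ (x_i·y_{i+1} − x_{i+1}·y_i), indices taken mod 6.
Cross-terms: 0.5, 94, 240, -25, 15, -1.5  ⇒  Σ = 323
Signed area = Σ/2 = 161.5 (positive ⇒ counter-clockwise traversal).

161.5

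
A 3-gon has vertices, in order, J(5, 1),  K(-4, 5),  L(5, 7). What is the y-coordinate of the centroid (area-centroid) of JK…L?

13/3

Apply Gauss's area formula. First the cross-terms c_i = x_i·y_{i+1} − x_{i+1}·y_i:
  29, -53, -30  ⇒  2A = -54, A = -27.
Then Σ (y_i + y_{i+1})·c_i = -702, so ȳ = -702 / (6·(-27)) = 13/3.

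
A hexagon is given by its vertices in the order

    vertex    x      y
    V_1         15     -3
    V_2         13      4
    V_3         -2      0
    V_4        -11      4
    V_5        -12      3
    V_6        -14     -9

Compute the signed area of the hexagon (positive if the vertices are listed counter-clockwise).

220.5

Σ = (99) + (8) + (-8) + (15) + (150) + (177) = 441
Signed area = Σ/2 = 220.5 (positive ⇒ counter-clockwise traversal).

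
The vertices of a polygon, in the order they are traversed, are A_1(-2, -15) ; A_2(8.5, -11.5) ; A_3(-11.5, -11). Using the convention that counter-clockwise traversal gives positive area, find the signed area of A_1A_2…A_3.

Apply Gauss's area formula: 2A = Σ (x_i·y_{i+1} − x_{i+1}·y_i), indices taken mod 3.
Σ = (150.5) + (-225.75) + (150.5) = 75.25
Signed area = Σ/2 = 37.625 (positive ⇒ counter-clockwise traversal).

37.625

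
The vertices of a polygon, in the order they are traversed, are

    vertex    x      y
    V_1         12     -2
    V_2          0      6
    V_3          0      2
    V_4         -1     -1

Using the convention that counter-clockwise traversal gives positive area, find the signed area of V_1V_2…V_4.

44

Apply Gauss's area formula: 2A = Σ (x_i·y_{i+1} − x_{i+1}·y_i), indices taken mod 4.
Σ = (72) + (0) + (2) + (14) = 88
Signed area = Σ/2 = 44 (positive ⇒ counter-clockwise traversal).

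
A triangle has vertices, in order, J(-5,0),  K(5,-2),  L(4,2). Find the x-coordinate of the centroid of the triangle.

Apply the surveyor's formula. First the cross-terms c_i = x_i·y_{i+1} − x_{i+1}·y_i:
  10, 18, 10  ⇒  2A = 38, A = 19.
Then Σ (x_i + x_{i+1})·c_i = 152, so x̄ = 152 / (6·19) = 4/3.

4/3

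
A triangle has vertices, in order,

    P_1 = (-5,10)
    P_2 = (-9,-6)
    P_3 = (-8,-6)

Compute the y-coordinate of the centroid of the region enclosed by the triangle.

-2/3

Apply the shoelace (surveyor's) formula. First the cross-terms c_i = x_i·y_{i+1} − x_{i+1}·y_i:
  120, 6, -110  ⇒  2A = 16, A = 8.
Then Σ (y_i + y_{i+1})·c_i = -32, so ȳ = -32 / (6·8) = -2/3.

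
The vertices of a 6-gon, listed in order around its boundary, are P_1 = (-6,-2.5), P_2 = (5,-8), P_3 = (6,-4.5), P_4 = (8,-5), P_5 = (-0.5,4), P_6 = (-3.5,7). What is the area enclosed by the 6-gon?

Cross-terms: 60.5, 25.5, 6, 29.5, 10.5, 50.75  ⇒  Σ = 182.75
Area = |Σ|/2 = 91.375.

91.375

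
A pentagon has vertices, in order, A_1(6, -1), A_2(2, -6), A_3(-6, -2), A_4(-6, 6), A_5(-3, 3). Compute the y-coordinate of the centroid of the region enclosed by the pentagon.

-112/137

Apply the shoelace formula. First the cross-terms c_i = x_i·y_{i+1} − x_{i+1}·y_i:
  -34, -40, -48, 0, -15  ⇒  2A = -137, A = -68.5.
Then Σ (y_i + y_{i+1})·c_i = 336, so ȳ = 336 / (6·(-68.5)) = -112/137.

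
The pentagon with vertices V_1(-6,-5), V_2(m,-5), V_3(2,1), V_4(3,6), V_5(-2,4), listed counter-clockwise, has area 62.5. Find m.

Write out the shoelace sum; only the two edges meeting at V_2 involve m:
2·Area = [((-6)·(-5) − m·(-5)) + (m·1 − 2·(-5))] + 67
       = 6·m + 107 = 125
⇒ m = 3.

3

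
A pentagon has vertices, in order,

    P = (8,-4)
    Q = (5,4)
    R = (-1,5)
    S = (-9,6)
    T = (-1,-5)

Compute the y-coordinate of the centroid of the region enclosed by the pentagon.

Apply the surveyor's formula. First the cross-terms c_i = x_i·y_{i+1} − x_{i+1}·y_i:
  52, 29, 39, 51, 44  ⇒  2A = 215, A = 107.5.
Then Σ (y_i + y_{i+1})·c_i = 345, so ȳ = 345 / (6·107.5) = 23/43.

23/43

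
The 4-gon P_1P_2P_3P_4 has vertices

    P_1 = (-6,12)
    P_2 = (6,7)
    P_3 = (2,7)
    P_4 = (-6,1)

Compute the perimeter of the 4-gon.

|P_1P_2| = √((12)² + (-5)²) = √169 = 13
|P_2P_3| = √((-4)² + (0)²) = √16 = 4
|P_3P_4| = √((-8)² + (-6)²) = √100 = 10
|P_4P_1| = √((0)² + (11)²) = √121 = 11
Perimeter = 13 + 4 + 10 + 11 = 38.

38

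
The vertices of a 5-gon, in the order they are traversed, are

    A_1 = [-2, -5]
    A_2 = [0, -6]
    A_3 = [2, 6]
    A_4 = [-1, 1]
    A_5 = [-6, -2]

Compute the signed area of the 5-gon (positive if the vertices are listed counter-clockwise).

Apply the surveyor's formula: 2A = Σ (x_i·y_{i+1} − x_{i+1}·y_i), indices taken mod 5.
A_1→A_2: (-2)(-6) − (0)(-5) = 12
A_2→A_3: (0)(6) − (2)(-6) = 12
A_3→A_4: (2)(1) − (-1)(6) = 8
A_4→A_5: (-1)(-2) − (-6)(1) = 8
A_5→A_1: (-6)(-5) − (-2)(-2) = 26
Σ = 66
Signed area = Σ/2 = 33 (positive ⇒ counter-clockwise traversal).

33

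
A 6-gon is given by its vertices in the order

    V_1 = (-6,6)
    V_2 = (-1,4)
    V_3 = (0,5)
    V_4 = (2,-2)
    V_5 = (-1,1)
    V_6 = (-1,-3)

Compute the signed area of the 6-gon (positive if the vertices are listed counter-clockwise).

-26.5

Apply the shoelace formula: 2A = Σ (x_i·y_{i+1} − x_{i+1}·y_i), indices taken mod 6.
Σ = (-18) + (-5) + (-10) + (0) + (4) + (-24) = -53
Signed area = Σ/2 = -26.5 (negative ⇒ clockwise traversal).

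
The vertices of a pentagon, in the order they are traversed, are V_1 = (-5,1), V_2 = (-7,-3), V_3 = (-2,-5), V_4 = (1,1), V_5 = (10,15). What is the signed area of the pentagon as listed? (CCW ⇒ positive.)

72

Σ = (22) + (29) + (3) + (5) + (85) = 144
Signed area = Σ/2 = 72 (positive ⇒ counter-clockwise traversal).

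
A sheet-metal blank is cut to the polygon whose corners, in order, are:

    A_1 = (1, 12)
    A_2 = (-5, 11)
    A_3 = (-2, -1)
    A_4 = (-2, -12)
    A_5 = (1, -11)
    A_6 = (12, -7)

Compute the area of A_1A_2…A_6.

215

Cross-terms: 71, 27, 22, 34, 125, 151  ⇒  Σ = 430
Area = |Σ|/2 = 215.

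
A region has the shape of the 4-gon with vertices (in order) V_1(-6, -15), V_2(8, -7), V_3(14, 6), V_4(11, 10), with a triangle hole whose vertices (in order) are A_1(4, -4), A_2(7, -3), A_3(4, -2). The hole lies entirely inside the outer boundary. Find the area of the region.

Outer boundary:
V_1→V_2: (-6)(-7) − (8)(-15) = 162
V_2→V_3: (8)(6) − (14)(-7) = 146
V_3→V_4: (14)(10) − (11)(6) = 74
V_4→V_1: (11)(-15) − (-6)(10) = -105
Σ = 277
Area = |Σ|/2 = 138.5.
Hole:
Σ = (16) + (-2) + (-8) = 6
Area = |Σ|/2 = 3.
Net area = 138.5 − 3 = 135.5.

135.5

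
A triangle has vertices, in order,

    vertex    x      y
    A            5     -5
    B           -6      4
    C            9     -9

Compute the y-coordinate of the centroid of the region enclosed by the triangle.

-10/3

Apply the surveyor's formula. First the cross-terms c_i = x_i·y_{i+1} − x_{i+1}·y_i:
  -10, 18, 0  ⇒  2A = 8, A = 4.
Then Σ (y_i + y_{i+1})·c_i = -80, so ȳ = -80 / (6·4) = -10/3.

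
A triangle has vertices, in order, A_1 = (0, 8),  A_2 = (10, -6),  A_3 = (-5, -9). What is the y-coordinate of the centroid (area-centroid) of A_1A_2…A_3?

-7/3

Apply the shoelace formula. First the cross-terms c_i = x_i·y_{i+1} − x_{i+1}·y_i:
  -80, -120, -40  ⇒  2A = -240, A = -120.
Then Σ (y_i + y_{i+1})·c_i = 1680, so ȳ = 1680 / (6·(-120)) = -7/3.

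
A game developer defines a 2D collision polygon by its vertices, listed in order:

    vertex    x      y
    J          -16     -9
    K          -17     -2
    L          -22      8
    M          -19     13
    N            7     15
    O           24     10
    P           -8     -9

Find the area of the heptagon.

Σ = (-121) + (-180) + (-134) + (-376) + (-290) + (-136) + (-72) = -1309
Area = |Σ|/2 = 654.5.

654.5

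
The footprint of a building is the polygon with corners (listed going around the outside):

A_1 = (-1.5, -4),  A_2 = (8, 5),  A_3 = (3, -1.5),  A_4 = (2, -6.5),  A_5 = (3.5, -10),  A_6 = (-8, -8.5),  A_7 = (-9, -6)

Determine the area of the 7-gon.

63.75

Apply the surveyor's formula: 2A = Σ (x_i·y_{i+1} − x_{i+1}·y_i), indices taken mod 7.
Cross-terms: 24.5, -27, -16.5, 2.75, -109.75, -28.5, 27  ⇒  Σ = -127.5
Area = |Σ|/2 = 63.75.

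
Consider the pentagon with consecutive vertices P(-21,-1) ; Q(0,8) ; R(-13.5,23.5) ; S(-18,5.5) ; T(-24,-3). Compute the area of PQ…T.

217.875

P→Q: (-21)(8) − (0)(-1) = -168
Q→R: (0)(23.5) − (-13.5)(8) = 108
R→S: (-13.5)(5.5) − (-18)(23.5) = 348.75
S→T: (-18)(-3) − (-24)(5.5) = 186
T→P: (-24)(-1) − (-21)(-3) = -39
Σ = 435.75
Area = |Σ|/2 = 217.875.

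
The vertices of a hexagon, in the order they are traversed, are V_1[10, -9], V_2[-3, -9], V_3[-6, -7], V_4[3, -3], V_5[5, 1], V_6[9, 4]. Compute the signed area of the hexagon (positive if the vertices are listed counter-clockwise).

-101.5

V_1→V_2: (10)(-9) − (-3)(-9) = -117
V_2→V_3: (-3)(-7) − (-6)(-9) = -33
V_3→V_4: (-6)(-3) − (3)(-7) = 39
V_4→V_5: (3)(1) − (5)(-3) = 18
V_5→V_6: (5)(4) − (9)(1) = 11
V_6→V_1: (9)(-9) − (10)(4) = -121
Σ = -203
Signed area = Σ/2 = -101.5 (negative ⇒ clockwise traversal).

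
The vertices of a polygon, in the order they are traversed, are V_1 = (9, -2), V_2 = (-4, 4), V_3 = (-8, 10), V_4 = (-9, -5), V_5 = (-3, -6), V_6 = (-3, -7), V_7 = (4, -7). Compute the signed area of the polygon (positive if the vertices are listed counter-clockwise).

148

Apply the shoelace formula: 2A = Σ (x_i·y_{i+1} − x_{i+1}·y_i), indices taken mod 7.
Σ = (28) + (-8) + (130) + (39) + (3) + (49) + (55) = 296
Signed area = Σ/2 = 148 (positive ⇒ counter-clockwise traversal).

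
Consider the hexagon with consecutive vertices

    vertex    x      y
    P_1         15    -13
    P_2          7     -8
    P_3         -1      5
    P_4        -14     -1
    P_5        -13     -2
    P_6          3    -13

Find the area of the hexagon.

207.5

Apply Gauss's area formula: 2A = Σ (x_i·y_{i+1} − x_{i+1}·y_i), indices taken mod 6.
Cross-terms: -29, 27, 71, 15, 175, 156  ⇒  Σ = 415
Area = |Σ|/2 = 207.5.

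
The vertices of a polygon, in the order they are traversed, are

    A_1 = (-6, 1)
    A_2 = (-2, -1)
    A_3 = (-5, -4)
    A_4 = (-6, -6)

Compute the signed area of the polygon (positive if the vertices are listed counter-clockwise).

Σ = (8) + (3) + (6) + (-42) = -25
Signed area = Σ/2 = -12.5 (negative ⇒ clockwise traversal).

-12.5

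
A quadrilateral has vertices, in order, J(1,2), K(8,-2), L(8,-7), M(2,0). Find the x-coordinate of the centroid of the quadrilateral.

Apply the shoelace (surveyor's) formula. First the cross-terms c_i = x_i·y_{i+1} − x_{i+1}·y_i:
  -18, -40, 14, 4  ⇒  2A = -40, A = -20.
Then Σ (x_i + x_{i+1})·c_i = -650, so x̄ = -650 / (6·(-20)) = 65/12.

65/12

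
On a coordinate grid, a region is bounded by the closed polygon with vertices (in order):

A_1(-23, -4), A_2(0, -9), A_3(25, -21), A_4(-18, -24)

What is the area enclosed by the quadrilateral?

Apply the shoelace (surveyor's) formula: 2A = Σ (x_i·y_{i+1} − x_{i+1}·y_i), indices taken mod 4.
Σ = (207) + (225) + (-978) + (-480) = -1026
Area = |Σ|/2 = 513.

513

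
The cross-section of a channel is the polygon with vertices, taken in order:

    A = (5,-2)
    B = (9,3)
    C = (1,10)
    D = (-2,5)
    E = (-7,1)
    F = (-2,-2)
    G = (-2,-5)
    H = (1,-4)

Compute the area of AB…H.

115.5

Apply the shoelace (surveyor's) formula: 2A = Σ (x_i·y_{i+1} − x_{i+1}·y_i), indices taken mod 8.
Σ = (33) + (87) + (25) + (33) + (16) + (6) + (13) + (18) = 231
Area = |Σ|/2 = 115.5.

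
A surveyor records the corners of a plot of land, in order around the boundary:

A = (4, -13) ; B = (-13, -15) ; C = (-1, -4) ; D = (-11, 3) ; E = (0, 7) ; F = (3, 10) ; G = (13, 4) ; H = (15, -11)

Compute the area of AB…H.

404.5

Σ = (-229) + (37) + (-47) + (-77) + (-21) + (-118) + (-203) + (-151) = -809
Area = |Σ|/2 = 404.5.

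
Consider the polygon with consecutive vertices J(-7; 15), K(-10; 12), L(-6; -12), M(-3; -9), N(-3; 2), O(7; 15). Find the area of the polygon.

197

Σ = (66) + (192) + (18) + (-33) + (-59) + (210) = 394
Area = |Σ|/2 = 197.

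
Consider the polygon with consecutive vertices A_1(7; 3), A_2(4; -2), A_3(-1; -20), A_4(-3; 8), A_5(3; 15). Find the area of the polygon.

170.5

Cross-terms: -26, -82, -68, -69, -96  ⇒  Σ = -341
Area = |Σ|/2 = 170.5.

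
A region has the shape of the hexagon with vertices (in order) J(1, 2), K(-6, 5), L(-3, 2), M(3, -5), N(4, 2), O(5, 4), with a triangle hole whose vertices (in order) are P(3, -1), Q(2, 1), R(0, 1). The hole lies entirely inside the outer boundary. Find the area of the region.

31.5

Outer boundary:
Σ = (17) + (3) + (9) + (26) + (6) + (6) = 67
Area = |Σ|/2 = 33.5.
Hole:
Apply the shoelace (surveyor's) formula: 2A = Σ (x_i·y_{i+1} − x_{i+1}·y_i), indices taken mod 3.
Σ = (5) + (2) + (-3) = 4
Area = |Σ|/2 = 2.
Net area = 33.5 − 2 = 31.5.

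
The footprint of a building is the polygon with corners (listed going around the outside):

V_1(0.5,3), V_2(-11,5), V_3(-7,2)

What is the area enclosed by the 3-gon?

Σ = (35.5) + (13) + (-22) = 26.5
Area = |Σ|/2 = 13.25.

13.25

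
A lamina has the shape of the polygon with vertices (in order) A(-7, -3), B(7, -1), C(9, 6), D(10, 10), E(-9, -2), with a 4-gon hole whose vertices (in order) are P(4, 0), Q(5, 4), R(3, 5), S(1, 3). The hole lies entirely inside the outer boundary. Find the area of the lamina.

85.5

Outer boundary:
A→B: (-7)(-1) − (7)(-3) = 28
B→C: (7)(6) − (9)(-1) = 51
C→D: (9)(10) − (10)(6) = 30
D→E: (10)(-2) − (-9)(10) = 70
E→A: (-9)(-3) − (-7)(-2) = 13
Σ = 192
Area = |Σ|/2 = 96.
Hole:
Cross-terms: 16, 13, 4, -12  ⇒  Σ = 21
Area = |Σ|/2 = 10.5.
Net area = 96 − 10.5 = 85.5.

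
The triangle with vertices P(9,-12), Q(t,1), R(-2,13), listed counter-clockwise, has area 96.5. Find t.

11

Write out the shoelace sum; only the two edges meeting at Q involve t:
2·Area = [(9·1 − t·(-12)) + (t·13 − (-2)·1)] + -93
       = 25·t + -82 = 193
⇒ t = 11.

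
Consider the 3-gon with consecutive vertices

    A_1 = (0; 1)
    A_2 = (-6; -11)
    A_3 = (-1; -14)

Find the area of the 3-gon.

Σ = (6) + (73) + (-1) = 78
Area = |Σ|/2 = 39.

39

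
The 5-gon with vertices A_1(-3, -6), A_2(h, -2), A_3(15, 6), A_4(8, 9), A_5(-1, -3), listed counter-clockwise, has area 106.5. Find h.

Write out the shoelace sum; only the two edges meeting at A_2 involve h:
2·Area = [((-3)·(-2) − h·(-6)) + (h·6 − 15·(-2))] + 69
       = 12·h + 105 = 213
⇒ h = 9.

9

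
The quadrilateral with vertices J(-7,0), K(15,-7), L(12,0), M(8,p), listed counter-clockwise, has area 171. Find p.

11

Write out the shoelace sum; only the two edges meeting at M involve p:
2·Area = [(12·p − 8·0) + (8·0 − (-7)·p)] + 133
       = 19·p + 133 = 342
⇒ p = 11.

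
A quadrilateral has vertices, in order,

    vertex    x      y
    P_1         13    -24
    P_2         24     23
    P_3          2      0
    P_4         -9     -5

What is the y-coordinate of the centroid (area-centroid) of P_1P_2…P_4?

Apply the shoelace formula. First the cross-terms c_i = x_i·y_{i+1} − x_{i+1}·y_i:
  875, -46, -10, 281  ⇒  2A = 1100, A = 550.
Then Σ (y_i + y_{i+1})·c_i = -10032, so ȳ = -10032 / (6·550) = -3.04.

-3.04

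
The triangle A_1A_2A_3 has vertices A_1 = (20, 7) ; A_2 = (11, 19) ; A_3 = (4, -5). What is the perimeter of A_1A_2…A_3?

60

|A_1A_2| = √((-9)² + (12)²) = √225 = 15
|A_2A_3| = √((-7)² + (-24)²) = √625 = 25
|A_3A_1| = √((16)² + (12)²) = √400 = 20
Perimeter = 15 + 25 + 20 = 60.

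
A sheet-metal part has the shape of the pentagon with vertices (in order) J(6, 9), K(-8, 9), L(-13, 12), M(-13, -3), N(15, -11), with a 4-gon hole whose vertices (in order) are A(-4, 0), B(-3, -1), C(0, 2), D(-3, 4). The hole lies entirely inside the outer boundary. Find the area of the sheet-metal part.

355.5

Outer boundary:
Apply Gauss's area formula: 2A = Σ (x_i·y_{i+1} − x_{i+1}·y_i), indices taken mod 5.
Cross-terms: 126, 21, 195, 188, 201  ⇒  Σ = 731
Area = |Σ|/2 = 365.5.
Hole:
Σ = (4) + (-6) + (6) + (16) = 20
Area = |Σ|/2 = 10.
Net area = 365.5 − 10 = 355.5.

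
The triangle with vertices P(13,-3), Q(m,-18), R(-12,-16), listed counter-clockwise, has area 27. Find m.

-20

Write out the shoelace sum; only the two edges meeting at Q involve m:
2·Area = [(13·(-18) − m·(-3)) + (m·(-16) − (-12)·(-18))] + 244
       = -13·m + -206 = 54
⇒ m = -20.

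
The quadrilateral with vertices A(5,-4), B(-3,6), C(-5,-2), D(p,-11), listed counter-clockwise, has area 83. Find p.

-1

Write out the shoelace sum; only the two edges meeting at D involve p:
2·Area = [((-5)·(-11) − p·(-2)) + (p·(-4) − 5·(-11))] + 54
       = -2·p + 164 = 166
⇒ p = -1.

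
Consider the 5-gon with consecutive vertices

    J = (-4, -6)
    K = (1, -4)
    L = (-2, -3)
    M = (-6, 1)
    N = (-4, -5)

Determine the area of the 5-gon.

J→K: (-4)(-4) − (1)(-6) = 22
K→L: (1)(-3) − (-2)(-4) = -11
L→M: (-2)(1) − (-6)(-3) = -20
M→N: (-6)(-5) − (-4)(1) = 34
N→J: (-4)(-6) − (-4)(-5) = 4
Σ = 29
Area = |Σ|/2 = 14.5.

14.5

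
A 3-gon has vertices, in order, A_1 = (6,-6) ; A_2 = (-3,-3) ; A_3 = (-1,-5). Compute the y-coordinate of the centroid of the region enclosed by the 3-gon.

Apply the surveyor's formula. First the cross-terms c_i = x_i·y_{i+1} − x_{i+1}·y_i:
  -36, 12, 36  ⇒  2A = 12, A = 6.
Then Σ (y_i + y_{i+1})·c_i = -168, so ȳ = -168 / (6·6) = -14/3.

-14/3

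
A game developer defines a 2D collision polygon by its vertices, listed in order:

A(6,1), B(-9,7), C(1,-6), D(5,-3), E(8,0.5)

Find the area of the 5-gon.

Cross-terms: 51, 47, 27, 26.5, 5  ⇒  Σ = 156.5
Area = |Σ|/2 = 78.25.

78.25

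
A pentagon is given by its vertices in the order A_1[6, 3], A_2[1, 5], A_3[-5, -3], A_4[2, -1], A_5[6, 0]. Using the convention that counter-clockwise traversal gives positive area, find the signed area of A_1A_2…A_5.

Apply the shoelace formula: 2A = Σ (x_i·y_{i+1} − x_{i+1}·y_i), indices taken mod 5.
Cross-terms: 27, 22, 11, 6, 18  ⇒  Σ = 84
Signed area = Σ/2 = 42 (positive ⇒ counter-clockwise traversal).

42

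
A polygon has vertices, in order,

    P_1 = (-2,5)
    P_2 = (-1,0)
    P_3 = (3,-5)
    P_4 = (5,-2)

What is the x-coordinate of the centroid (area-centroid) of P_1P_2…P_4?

Apply the surveyor's formula. First the cross-terms c_i = x_i·y_{i+1} − x_{i+1}·y_i:
  5, 5, 19, 21  ⇒  2A = 50, A = 25.
Then Σ (x_i + x_{i+1})·c_i = 210, so x̄ = 210 / (6·25) = 1.4.

1.4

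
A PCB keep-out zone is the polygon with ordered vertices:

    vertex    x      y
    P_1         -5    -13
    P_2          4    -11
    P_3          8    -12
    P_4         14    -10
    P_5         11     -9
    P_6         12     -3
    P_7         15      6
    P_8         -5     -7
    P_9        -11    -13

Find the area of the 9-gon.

Apply the surveyor's formula: 2A = Σ (x_i·y_{i+1} − x_{i+1}·y_i), indices taken mod 9.
Σ = (107) + (40) + (88) + (-16) + (75) + (117) + (-75) + (-12) + (78) = 402
Area = |Σ|/2 = 201.

201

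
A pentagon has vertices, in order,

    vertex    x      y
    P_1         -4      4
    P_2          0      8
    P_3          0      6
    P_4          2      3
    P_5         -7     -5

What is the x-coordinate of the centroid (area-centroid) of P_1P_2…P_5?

Apply the surveyor's formula. First the cross-terms c_i = x_i·y_{i+1} − x_{i+1}·y_i:
  -32, 0, -12, 11, -48  ⇒  2A = -81, A = -40.5.
Then Σ (x_i + x_{i+1})·c_i = 577, so x̄ = 577 / (6·(-40.5)) = -577/243.

-577/243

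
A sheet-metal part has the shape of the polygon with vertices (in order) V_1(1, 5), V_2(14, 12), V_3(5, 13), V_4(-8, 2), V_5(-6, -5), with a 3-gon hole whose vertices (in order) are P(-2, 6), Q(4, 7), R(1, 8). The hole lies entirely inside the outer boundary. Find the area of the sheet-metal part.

Outer boundary:
V_1→V_2: (1)(12) − (14)(5) = -58
V_2→V_3: (14)(13) − (5)(12) = 122
V_3→V_4: (5)(2) − (-8)(13) = 114
V_4→V_5: (-8)(-5) − (-6)(2) = 52
V_5→V_1: (-6)(5) − (1)(-5) = -25
Σ = 205
Area = |Σ|/2 = 102.5.
Hole:
Apply the shoelace (surveyor's) formula: 2A = Σ (x_i·y_{i+1} − x_{i+1}·y_i), indices taken mod 3.
Cross-terms: -38, 25, 22  ⇒  Σ = 9
Area = |Σ|/2 = 4.5.
Net area = 102.5 − 4.5 = 98.

98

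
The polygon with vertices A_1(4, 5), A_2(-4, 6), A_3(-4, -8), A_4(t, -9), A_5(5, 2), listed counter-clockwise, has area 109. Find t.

Write out the shoelace sum; only the two edges meeting at A_4 involve t:
2·Area = [((-4)·(-9) − t·(-8)) + (t·2 − 5·(-9))] + 117
       = 10·t + 198 = 218
⇒ t = 2.

2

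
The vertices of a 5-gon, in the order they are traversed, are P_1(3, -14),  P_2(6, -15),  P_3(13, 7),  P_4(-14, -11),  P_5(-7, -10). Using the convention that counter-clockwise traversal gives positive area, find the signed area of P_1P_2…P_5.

Apply the shoelace (surveyor's) formula: 2A = Σ (x_i·y_{i+1} − x_{i+1}·y_i), indices taken mod 5.
Σ = (39) + (237) + (-45) + (63) + (128) = 422
Signed area = Σ/2 = 211 (positive ⇒ counter-clockwise traversal).

211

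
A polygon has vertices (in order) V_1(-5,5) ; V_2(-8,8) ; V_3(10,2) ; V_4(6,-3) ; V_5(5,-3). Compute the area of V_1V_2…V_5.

Apply the surveyor's formula: 2A = Σ (x_i·y_{i+1} − x_{i+1}·y_i), indices taken mod 5.
Σ = (0) + (-96) + (-42) + (-3) + (10) = -131
Area = |Σ|/2 = 65.5.

65.5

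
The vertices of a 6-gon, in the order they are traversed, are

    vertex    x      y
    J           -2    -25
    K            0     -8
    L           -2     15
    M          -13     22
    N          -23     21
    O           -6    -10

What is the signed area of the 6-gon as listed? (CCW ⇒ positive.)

Apply the surveyor's formula: 2A = Σ (x_i·y_{i+1} − x_{i+1}·y_i), indices taken mod 6.
Σ = (16) + (-16) + (151) + (233) + (356) + (130) = 870
Signed area = Σ/2 = 435 (positive ⇒ counter-clockwise traversal).

435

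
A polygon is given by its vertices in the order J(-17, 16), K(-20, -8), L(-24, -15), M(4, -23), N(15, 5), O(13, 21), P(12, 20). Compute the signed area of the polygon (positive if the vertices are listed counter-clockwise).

1165.5

Apply Gauss's area formula: 2A = Σ (x_i·y_{i+1} − x_{i+1}·y_i), indices taken mod 7.
Cross-terms: 456, 108, 612, 365, 250, 8, 532  ⇒  Σ = 2331
Signed area = Σ/2 = 1165.5 (positive ⇒ counter-clockwise traversal).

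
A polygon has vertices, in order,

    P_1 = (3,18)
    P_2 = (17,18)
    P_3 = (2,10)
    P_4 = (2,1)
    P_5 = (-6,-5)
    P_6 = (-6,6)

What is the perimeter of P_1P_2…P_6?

|P_1P_2| = √((14)² + (0)²) = √196 = 14
|P_2P_3| = √((-15)² + (-8)²) = √289 = 17
|P_3P_4| = √((0)² + (-9)²) = √81 = 9
|P_4P_5| = √((-8)² + (-6)²) = √100 = 10
|P_5P_6| = √((0)² + (11)²) = √121 = 11
|P_6P_1| = √((9)² + (12)²) = √225 = 15
Perimeter = 14 + 17 + 9 + 10 + 11 + 15 = 76.

76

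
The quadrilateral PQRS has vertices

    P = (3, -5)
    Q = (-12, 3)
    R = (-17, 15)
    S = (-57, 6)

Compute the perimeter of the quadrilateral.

|PQ| = √((-15)² + (8)²) = √289 = 17
|QR| = √((-5)² + (12)²) = √169 = 13
|RS| = √((-40)² + (-9)²) = √1681 = 41
|SP| = √((60)² + (-11)²) = √3721 = 61
Perimeter = 17 + 13 + 41 + 61 = 132.

132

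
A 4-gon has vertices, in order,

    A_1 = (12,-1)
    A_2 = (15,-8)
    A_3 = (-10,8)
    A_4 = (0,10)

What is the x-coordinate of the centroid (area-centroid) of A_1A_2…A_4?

Apply the surveyor's formula. First the cross-terms c_i = x_i·y_{i+1} − x_{i+1}·y_i:
  -81, 40, -100, -120  ⇒  2A = -261, A = -130.5.
Then Σ (x_i + x_{i+1})·c_i = -2427, so x̄ = -2427 / (6·(-130.5)) = 809/261.

809/261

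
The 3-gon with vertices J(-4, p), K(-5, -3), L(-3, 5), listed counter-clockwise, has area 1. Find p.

The doubled signed area Σ (x_i y_{i+1} − x_{i+1} y_i) is linear in p.
With p=0 it equals -2; the coefficient of p is 2 (from the two edges through J).
So 2·p + -2 = 2·1 = 2 ⇒ p = 2.

2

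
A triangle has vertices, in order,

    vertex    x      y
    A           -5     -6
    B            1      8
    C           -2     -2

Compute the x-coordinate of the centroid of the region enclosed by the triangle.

Apply the shoelace (surveyor's) formula. First the cross-terms c_i = x_i·y_{i+1} − x_{i+1}·y_i:
  -34, 14, 2  ⇒  2A = -18, A = -9.
Then Σ (x_i + x_{i+1})·c_i = 108, so x̄ = 108 / (6·(-9)) = -2.

-2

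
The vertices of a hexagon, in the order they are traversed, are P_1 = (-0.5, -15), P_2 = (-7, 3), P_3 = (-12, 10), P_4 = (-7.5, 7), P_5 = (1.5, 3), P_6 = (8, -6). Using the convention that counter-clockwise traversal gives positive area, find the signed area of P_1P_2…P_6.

-169.25

Apply the surveyor's formula: 2A = Σ (x_i·y_{i+1} − x_{i+1}·y_i), indices taken mod 6.
P_1→P_2: (-0.5)(3) − (-7)(-15) = -106.5
P_2→P_3: (-7)(10) − (-12)(3) = -34
P_3→P_4: (-12)(7) − (-7.5)(10) = -9
P_4→P_5: (-7.5)(3) − (1.5)(7) = -33
P_5→P_6: (1.5)(-6) − (8)(3) = -33
P_6→P_1: (8)(-15) − (-0.5)(-6) = -123
Σ = -338.5
Signed area = Σ/2 = -169.25 (negative ⇒ clockwise traversal).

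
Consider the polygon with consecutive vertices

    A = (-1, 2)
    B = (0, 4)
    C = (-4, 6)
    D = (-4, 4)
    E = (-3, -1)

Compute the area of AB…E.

14.5

Apply the shoelace (surveyor's) formula: 2A = Σ (x_i·y_{i+1} − x_{i+1}·y_i), indices taken mod 5.
A→B: (-1)(4) − (0)(2) = -4
B→C: (0)(6) − (-4)(4) = 16
C→D: (-4)(4) − (-4)(6) = 8
D→E: (-4)(-1) − (-3)(4) = 16
E→A: (-3)(2) − (-1)(-1) = -7
Σ = 29
Area = |Σ|/2 = 14.5.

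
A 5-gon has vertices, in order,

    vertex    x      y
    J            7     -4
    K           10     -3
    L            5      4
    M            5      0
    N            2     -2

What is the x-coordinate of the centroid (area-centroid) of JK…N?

Apply the shoelace (surveyor's) formula. First the cross-terms c_i = x_i·y_{i+1} − x_{i+1}·y_i:
  19, 55, -20, -10, 6  ⇒  2A = 50, A = 25.
Then Σ (x_i + x_{i+1})·c_i = 932, so x̄ = 932 / (6·25) = 466/75.

466/75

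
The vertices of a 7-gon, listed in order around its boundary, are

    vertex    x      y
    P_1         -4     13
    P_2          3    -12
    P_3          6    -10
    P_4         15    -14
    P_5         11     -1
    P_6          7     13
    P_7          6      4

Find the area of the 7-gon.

Apply the surveyor's formula: 2A = Σ (x_i·y_{i+1} − x_{i+1}·y_i), indices taken mod 7.
P_1→P_2: (-4)(-12) − (3)(13) = 9
P_2→P_3: (3)(-10) − (6)(-12) = 42
P_3→P_4: (6)(-14) − (15)(-10) = 66
P_4→P_5: (15)(-1) − (11)(-14) = 139
P_5→P_6: (11)(13) − (7)(-1) = 150
P_6→P_7: (7)(4) − (6)(13) = -50
P_7→P_1: (6)(13) − (-4)(4) = 94
Σ = 450
Area = |Σ|/2 = 225.

225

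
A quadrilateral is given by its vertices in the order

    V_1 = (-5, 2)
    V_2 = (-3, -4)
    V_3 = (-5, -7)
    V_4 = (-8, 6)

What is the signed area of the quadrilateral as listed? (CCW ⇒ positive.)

-22.5

Apply Gauss's area formula: 2A = Σ (x_i·y_{i+1} − x_{i+1}·y_i), indices taken mod 4.
Σ = (26) + (1) + (-86) + (14) = -45
Signed area = Σ/2 = -22.5 (negative ⇒ clockwise traversal).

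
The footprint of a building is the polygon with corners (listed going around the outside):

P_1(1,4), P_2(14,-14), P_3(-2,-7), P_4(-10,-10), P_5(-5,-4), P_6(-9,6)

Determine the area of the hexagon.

Apply Gauss's area formula: 2A = Σ (x_i·y_{i+1} − x_{i+1}·y_i), indices taken mod 6.
Σ = (-70) + (-126) + (-50) + (-10) + (-66) + (-42) = -364
Area = |Σ|/2 = 182.

182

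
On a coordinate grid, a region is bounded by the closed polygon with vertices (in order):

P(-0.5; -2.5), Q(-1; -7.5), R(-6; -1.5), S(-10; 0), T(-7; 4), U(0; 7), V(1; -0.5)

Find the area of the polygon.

78

Apply the surveyor's formula: 2A = Σ (x_i·y_{i+1} − x_{i+1}·y_i), indices taken mod 7.
Σ = (1.25) + (-43.5) + (-15) + (-40) + (-49) + (-7) + (-2.75) = -156
Area = |Σ|/2 = 78.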